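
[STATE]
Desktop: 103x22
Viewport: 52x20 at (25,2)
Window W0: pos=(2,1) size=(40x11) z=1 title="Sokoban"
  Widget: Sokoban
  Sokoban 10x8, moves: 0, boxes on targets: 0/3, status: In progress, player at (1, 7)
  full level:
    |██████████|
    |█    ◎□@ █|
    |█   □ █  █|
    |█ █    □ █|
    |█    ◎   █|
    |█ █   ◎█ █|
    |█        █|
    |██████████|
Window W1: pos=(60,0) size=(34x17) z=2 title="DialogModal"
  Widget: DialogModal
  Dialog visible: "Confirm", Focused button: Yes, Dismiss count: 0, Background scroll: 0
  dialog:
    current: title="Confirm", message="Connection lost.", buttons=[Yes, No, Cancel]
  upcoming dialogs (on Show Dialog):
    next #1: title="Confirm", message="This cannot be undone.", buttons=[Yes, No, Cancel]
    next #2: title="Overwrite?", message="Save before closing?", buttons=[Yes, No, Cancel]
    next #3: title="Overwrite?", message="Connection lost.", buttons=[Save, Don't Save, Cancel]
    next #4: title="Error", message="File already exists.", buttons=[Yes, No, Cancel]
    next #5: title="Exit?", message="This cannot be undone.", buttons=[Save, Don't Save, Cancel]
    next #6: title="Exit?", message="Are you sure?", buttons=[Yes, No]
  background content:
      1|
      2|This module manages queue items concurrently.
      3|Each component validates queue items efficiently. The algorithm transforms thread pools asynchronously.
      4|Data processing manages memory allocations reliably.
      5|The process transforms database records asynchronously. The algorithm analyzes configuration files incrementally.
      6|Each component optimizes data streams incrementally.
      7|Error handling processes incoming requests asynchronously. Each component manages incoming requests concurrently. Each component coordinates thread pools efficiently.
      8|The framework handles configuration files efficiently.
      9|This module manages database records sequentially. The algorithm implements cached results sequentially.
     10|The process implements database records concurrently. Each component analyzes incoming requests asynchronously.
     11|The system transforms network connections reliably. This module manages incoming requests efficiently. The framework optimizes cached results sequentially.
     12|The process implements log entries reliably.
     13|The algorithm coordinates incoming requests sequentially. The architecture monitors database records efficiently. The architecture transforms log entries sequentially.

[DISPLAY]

                ┃                  ┠────────────────
────────────────┨                  ┃                
                ┃                  ┃This module mana
                ┃                  ┃Each component v
                ┃                  ┃Data processing 
                ┃                  ┃The ┌───────────
                ┃                  ┃Each│       Conf
                ┃                  ┃Erro│   Connecti
                ┃                  ┃The │ [Yes]  No 
━━━━━━━━━━━━━━━━┛                  ┃This└───────────
                                   ┃The process impl
                                   ┃The system trans
                                   ┃The process impl
                                   ┃The algorithm co
                                   ┗━━━━━━━━━━━━━━━━
                                                    
                                                    
                                                    
                                                    
                                                    


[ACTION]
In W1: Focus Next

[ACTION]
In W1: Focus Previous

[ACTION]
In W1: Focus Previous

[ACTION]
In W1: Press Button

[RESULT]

                ┃                  ┠────────────────
────────────────┨                  ┃                
                ┃                  ┃This module mana
                ┃                  ┃Each component v
                ┃                  ┃Data processing 
                ┃                  ┃The process tran
                ┃                  ┃Each component o
                ┃                  ┃Error handling p
                ┃                  ┃The framework ha
━━━━━━━━━━━━━━━━┛                  ┃This module mana
                                   ┃The process impl
                                   ┃The system trans
                                   ┃The process impl
                                   ┃The algorithm co
                                   ┗━━━━━━━━━━━━━━━━
                                                    
                                                    
                                                    
                                                    
                                                    


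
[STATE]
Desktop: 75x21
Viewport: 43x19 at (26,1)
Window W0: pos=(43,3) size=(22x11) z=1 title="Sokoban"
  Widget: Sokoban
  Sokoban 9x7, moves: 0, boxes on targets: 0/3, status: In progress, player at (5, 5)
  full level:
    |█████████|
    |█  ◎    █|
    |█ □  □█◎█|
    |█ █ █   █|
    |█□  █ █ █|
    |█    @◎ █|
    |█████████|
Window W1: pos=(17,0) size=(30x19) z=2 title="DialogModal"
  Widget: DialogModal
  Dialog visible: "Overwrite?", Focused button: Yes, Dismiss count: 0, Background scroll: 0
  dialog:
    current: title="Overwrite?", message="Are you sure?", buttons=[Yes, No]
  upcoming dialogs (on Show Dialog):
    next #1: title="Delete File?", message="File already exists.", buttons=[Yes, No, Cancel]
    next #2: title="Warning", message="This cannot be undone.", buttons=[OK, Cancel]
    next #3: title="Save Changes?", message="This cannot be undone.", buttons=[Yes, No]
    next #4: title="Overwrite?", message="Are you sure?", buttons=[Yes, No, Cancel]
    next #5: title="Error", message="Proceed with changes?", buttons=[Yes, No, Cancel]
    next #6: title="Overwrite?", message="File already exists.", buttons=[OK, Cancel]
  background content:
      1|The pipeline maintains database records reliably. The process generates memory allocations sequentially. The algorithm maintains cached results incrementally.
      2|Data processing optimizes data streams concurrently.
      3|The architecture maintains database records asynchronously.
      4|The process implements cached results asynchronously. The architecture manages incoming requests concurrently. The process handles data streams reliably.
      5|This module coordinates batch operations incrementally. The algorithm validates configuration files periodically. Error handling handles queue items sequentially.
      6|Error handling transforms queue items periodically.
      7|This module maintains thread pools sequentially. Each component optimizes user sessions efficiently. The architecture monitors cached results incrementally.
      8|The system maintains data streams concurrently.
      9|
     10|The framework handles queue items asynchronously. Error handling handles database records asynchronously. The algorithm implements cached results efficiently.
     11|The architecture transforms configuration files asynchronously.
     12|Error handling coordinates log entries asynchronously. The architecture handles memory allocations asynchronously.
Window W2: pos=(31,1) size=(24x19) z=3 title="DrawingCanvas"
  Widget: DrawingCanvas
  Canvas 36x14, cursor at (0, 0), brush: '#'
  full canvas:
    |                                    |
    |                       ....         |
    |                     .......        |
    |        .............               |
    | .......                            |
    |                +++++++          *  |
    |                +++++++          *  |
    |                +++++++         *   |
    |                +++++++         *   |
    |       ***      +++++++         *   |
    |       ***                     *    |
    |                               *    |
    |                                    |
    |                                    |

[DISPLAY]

odal ┏━━━━━━━━━━━━━━━━━━━━━━┓              
─────┃ DrawingCanvas        ┃              
line ┠──────────────────────┨━━━━━━━━━┓    
cessi┃+                     ┃         ┃    
itect┃                      ┃─────────┨    
ess i┃                     .┃         ┃    
ule c┃        ............. ┃         ┃    
─────┃ .......              ┃         ┃    
 Over┃                ++++++┃         ┃    
re yo┃                ++++++┃         ┃    
 [Yes┃                ++++++┃         ┃    
─────┃                ++++++┃         ┃    
itect┃       ***      ++++++┃━━━━━━━━━┛    
ndlin┃       ***            ┃              
     ┃                      ┃              
     ┃                      ┃              
     ┃                      ┃              
━━━━━┃                      ┃              
     ┗━━━━━━━━━━━━━━━━━━━━━━┛              


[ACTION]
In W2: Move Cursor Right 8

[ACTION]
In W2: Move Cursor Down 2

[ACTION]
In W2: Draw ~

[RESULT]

odal ┏━━━━━━━━━━━━━━━━━━━━━━┓              
─────┃ DrawingCanvas        ┃              
line ┠──────────────────────┨━━━━━━━━━┓    
cessi┃                      ┃         ┃    
itect┃                      ┃─────────┨    
ess i┃        ~            .┃         ┃    
ule c┃        ............. ┃         ┃    
─────┃ .......              ┃         ┃    
 Over┃                ++++++┃         ┃    
re yo┃                ++++++┃         ┃    
 [Yes┃                ++++++┃         ┃    
─────┃                ++++++┃         ┃    
itect┃       ***      ++++++┃━━━━━━━━━┛    
ndlin┃       ***            ┃              
     ┃                      ┃              
     ┃                      ┃              
     ┃                      ┃              
━━━━━┃                      ┃              
     ┗━━━━━━━━━━━━━━━━━━━━━━┛              


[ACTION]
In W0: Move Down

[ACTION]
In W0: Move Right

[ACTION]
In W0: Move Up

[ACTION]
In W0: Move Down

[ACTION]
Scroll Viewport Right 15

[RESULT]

━━━━━━━━━━━━━━━━━━━━━━┓                    
 DrawingCanvas        ┃                    
──────────────────────┨━━━━━━━━━┓          
                      ┃         ┃          
                      ┃─────────┨          
        ~            .┃         ┃          
        ............. ┃         ┃          
 .......              ┃         ┃          
                ++++++┃         ┃          
                ++++++┃         ┃          
                ++++++┃         ┃          
                ++++++┃         ┃          
       ***      ++++++┃━━━━━━━━━┛          
       ***            ┃                    
                      ┃                    
                      ┃                    
                      ┃                    
                      ┃                    
━━━━━━━━━━━━━━━━━━━━━━┛                    


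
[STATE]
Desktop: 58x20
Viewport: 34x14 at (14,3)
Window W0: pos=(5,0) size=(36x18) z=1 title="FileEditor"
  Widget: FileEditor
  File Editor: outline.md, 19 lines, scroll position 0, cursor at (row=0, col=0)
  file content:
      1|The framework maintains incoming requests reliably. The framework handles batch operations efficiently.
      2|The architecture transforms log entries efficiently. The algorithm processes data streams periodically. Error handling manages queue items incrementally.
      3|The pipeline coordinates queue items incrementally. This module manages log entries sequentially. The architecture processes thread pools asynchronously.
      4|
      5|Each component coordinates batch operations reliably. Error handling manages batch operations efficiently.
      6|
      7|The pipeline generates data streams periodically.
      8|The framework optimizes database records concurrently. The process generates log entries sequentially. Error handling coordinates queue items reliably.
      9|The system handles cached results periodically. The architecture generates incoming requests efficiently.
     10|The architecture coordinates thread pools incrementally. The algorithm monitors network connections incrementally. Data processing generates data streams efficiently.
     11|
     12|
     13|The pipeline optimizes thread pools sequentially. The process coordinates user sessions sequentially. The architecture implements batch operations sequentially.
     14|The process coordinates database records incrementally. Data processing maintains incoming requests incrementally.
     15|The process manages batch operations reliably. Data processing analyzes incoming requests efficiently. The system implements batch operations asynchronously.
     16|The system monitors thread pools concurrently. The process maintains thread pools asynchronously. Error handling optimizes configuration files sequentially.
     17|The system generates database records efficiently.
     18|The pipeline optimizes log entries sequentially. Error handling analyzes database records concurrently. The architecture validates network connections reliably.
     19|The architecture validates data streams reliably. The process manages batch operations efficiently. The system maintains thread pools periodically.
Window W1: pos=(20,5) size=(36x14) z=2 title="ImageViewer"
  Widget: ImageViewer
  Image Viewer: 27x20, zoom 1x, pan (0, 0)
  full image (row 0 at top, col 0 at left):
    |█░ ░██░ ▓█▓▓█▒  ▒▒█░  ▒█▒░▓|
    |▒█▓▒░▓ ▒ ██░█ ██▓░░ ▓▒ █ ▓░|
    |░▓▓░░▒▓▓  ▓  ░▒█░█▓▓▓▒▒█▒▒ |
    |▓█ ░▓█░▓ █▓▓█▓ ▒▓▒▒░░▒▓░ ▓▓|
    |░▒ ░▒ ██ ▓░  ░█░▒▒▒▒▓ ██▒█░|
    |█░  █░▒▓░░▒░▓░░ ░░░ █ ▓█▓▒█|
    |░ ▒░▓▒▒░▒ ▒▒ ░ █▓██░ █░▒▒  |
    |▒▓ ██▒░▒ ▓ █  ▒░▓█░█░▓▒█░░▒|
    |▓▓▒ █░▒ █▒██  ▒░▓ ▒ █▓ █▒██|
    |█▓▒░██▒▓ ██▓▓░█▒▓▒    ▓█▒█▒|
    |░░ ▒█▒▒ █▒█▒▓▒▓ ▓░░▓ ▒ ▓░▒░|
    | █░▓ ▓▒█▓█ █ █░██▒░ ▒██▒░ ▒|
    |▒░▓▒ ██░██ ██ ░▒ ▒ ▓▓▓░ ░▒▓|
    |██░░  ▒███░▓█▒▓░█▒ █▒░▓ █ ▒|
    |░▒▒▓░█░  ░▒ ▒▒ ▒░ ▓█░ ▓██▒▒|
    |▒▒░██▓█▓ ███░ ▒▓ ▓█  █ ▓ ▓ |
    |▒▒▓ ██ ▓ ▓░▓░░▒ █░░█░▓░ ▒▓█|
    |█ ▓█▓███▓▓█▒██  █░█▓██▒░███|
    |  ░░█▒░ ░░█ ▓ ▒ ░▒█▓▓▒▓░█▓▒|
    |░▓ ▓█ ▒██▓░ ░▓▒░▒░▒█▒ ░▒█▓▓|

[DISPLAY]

ework maintains incoming ▲┃       
itecture transforms log e█┃       
line c┏━━━━━━━━━━━━━━━━━━━━━━━━━━━
      ┃ ImageViewer               
ponent┠───────────────────────────
      ┃█░ ░██░ ▓█▓▓█▒  ▒▒█░  ▒█▒░▓
line g┃▒█▓▒░▓ ▒ ██░█ ██▓░░ ▓▒ █ ▓░
ework ┃░▓▓░░▒▓▓  ▓  ░▒█░█▓▓▓▒▒█▒▒ 
em han┃▓█ ░▓█░▓ █▓▓█▓ ▒▓▒▒░░▒▓░ ▓▓
itectu┃░▒ ░▒ ██ ▓░  ░█░▒▒▒▒▓ ██▒█░
      ┃█░  █░▒▓░░▒░▓░░ ░░░ █ ▓█▓▒█
      ┃░ ▒░▓▒▒░▒ ▒▒ ░ █▓██░ █░▒▒  
line o┃▒▓ ██▒░▒ ▓ █  ▒░▓█░█░▓▒█░░▒
ess co┃▓▓▒ █░▒ █▒██  ▒░▓ ▒ █▓ █▒██


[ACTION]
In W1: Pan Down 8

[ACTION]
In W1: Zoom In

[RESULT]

ework maintains incoming ▲┃       
itecture transforms log e█┃       
line c┏━━━━━━━━━━━━━━━━━━━━━━━━━━━
      ┃ ImageViewer               
ponent┠───────────────────────────
      ┃░░▒▒  ░░▒▒  ████  ▓▓░░    ░
line g┃░░▒▒  ░░▒▒  ████  ▓▓░░    ░
ework ┃██░░    ██░░▒▒▓▓░░░░▒▒░░▓▓░
em han┃██░░    ██░░▒▒▓▓░░░░▒▒░░▓▓░
itectu┃░░  ▒▒░░▓▓▒▒▒▒░░▒▒  ▒▒▒▒  ░
      ┃░░  ▒▒░░▓▓▒▒▒▒░░▒▒  ▒▒▒▒  ░
      ┃▒▒▓▓  ████▒▒░░▒▒  ▓▓  ██   
line o┃▒▒▓▓  ████▒▒░░▒▒  ▓▓  ██   
ess co┃▓▓▓▓▒▒  ██░░▒▒  ██▒▒████   


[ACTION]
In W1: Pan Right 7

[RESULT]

ework maintains incoming ▲┃       
itecture transforms log e█┃       
line c┏━━━━━━━━━━━━━━━━━━━━━━━━━━━
      ┃ ImageViewer               
ponent┠───────────────────────────
      ┃░▒▒  ████  ▓▓░░    ░░██░░▒▒
line g┃░▒▒  ████  ▓▓░░    ░░██░░▒▒
ework ┃ ██░░▒▒▓▓░░░░▒▒░░▓▓░░░░  ░░
em han┃ ██░░▒▒▓▓░░░░▒▒░░▓▓░░░░  ░░
itectu┃░▓▓▒▒▒▒░░▒▒  ▒▒▒▒  ░░  ██▓▓
      ┃░▓▓▒▒▒▒░░▒▒  ▒▒▒▒  ░░  ██▓▓
      ┃███▒▒░░▒▒  ▓▓  ██    ▒▒░░▓▓
line o┃███▒▒░░▒▒  ▓▓  ██    ▒▒░░▓▓
ess co┃ ██░░▒▒  ██▒▒████    ▒▒░░▓▓


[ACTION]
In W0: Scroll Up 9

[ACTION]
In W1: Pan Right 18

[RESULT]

ework maintains incoming ▲┃       
itecture transforms log e█┃       
line c┏━━━━━━━━━━━━━━━━━━━━━━━━━━━
      ┃ ImageViewer               
ponent┠───────────────────────────
      ┃ ░░██░░▒▒▒▒▒▒▒▒▓▓  ████▒▒██
line g┃ ░░██░░▒▒▒▒▒▒▒▒▓▓  ████▒▒██
ework ┃▓░░░░  ░░░░░░  ██  ▓▓██▓▓▒▒
em han┃▓░░░░  ░░░░░░  ██  ▓▓██▓▓▒▒
itectu┃ ░░  ██▓▓████░░  ██░░▒▒▒▒  
      ┃ ░░  ██▓▓████░░  ██░░▒▒▒▒  
      ┃   ▒▒░░▓▓██░░██░░▓▓▒▒██░░░░
line o┃   ▒▒░░▓▓██░░██░░▓▓▒▒██░░░░
ess co┃   ▒▒░░▓▓  ▒▒  ██▓▓  ██▒▒██


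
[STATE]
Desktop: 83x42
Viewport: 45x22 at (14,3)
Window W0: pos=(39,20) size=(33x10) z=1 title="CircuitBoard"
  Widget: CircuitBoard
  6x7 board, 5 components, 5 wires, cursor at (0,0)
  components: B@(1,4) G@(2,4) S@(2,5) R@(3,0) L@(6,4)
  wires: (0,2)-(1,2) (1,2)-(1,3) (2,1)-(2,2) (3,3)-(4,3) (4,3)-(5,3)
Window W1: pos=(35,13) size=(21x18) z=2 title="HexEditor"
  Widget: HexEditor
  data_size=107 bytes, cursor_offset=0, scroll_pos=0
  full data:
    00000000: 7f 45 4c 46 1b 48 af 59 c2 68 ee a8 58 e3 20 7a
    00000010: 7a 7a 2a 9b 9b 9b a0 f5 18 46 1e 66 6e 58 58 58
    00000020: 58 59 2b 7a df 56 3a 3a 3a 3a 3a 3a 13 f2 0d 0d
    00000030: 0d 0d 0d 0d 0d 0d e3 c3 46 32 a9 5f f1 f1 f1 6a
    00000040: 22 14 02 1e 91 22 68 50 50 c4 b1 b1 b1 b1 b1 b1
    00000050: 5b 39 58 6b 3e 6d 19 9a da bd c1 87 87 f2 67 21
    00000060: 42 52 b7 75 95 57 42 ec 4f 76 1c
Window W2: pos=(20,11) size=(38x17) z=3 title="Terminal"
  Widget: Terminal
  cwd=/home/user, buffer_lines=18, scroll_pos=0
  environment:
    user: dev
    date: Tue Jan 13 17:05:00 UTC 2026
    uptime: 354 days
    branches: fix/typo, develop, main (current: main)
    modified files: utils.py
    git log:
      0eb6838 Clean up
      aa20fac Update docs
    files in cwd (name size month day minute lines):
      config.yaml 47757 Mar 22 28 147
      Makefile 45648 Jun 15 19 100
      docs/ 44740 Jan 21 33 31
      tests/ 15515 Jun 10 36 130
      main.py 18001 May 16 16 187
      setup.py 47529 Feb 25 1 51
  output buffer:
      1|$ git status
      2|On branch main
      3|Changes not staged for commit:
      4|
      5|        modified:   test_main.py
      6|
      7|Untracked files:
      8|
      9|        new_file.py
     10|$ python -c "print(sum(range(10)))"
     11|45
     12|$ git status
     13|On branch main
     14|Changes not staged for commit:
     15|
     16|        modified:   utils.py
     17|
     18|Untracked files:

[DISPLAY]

                                             
                                             
                                             
                                             
                                             
                                             
                                             
                                             
      ┏━━━━━━━━━━━━━━━━━━━━━━━━━━━━━━━━━━━━┓ 
      ┃ Terminal                           ┃ 
      ┠────────────────────────────────────┨ 
      ┃$ git status                        ┃ 
      ┃On branch main                      ┃ 
      ┃Changes not staged for commit:      ┃ 
      ┃                                    ┃ 
      ┃        modified:   test_main.py    ┃ 
      ┃                                    ┃ 
      ┃Untracked files:                    ┃━
      ┃                                    ┃ 
      ┃        new_file.py                 ┃─
      ┃$ python -c "print(sum(range(10)))" ┃ 
      ┃45                                  ┃ 


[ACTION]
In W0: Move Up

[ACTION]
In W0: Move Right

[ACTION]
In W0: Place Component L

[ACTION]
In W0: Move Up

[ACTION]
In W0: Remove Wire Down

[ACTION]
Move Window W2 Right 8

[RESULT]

                                             
                                             
                                             
                                             
                                             
                                             
                                             
                                             
              ┏━━━━━━━━━━━━━━━━━━━━━━━━━━━━━━
              ┃ Terminal                     
              ┠──────────────────────────────
              ┃$ git status                  
              ┃On branch main                
              ┃Changes not staged for commit:
              ┃                              
              ┃        modified:   test_main.
              ┃                              
              ┃Untracked files:              
              ┃                              
              ┃        new_file.py           
              ┃$ python -c "print(sum(range(1
              ┃45                            


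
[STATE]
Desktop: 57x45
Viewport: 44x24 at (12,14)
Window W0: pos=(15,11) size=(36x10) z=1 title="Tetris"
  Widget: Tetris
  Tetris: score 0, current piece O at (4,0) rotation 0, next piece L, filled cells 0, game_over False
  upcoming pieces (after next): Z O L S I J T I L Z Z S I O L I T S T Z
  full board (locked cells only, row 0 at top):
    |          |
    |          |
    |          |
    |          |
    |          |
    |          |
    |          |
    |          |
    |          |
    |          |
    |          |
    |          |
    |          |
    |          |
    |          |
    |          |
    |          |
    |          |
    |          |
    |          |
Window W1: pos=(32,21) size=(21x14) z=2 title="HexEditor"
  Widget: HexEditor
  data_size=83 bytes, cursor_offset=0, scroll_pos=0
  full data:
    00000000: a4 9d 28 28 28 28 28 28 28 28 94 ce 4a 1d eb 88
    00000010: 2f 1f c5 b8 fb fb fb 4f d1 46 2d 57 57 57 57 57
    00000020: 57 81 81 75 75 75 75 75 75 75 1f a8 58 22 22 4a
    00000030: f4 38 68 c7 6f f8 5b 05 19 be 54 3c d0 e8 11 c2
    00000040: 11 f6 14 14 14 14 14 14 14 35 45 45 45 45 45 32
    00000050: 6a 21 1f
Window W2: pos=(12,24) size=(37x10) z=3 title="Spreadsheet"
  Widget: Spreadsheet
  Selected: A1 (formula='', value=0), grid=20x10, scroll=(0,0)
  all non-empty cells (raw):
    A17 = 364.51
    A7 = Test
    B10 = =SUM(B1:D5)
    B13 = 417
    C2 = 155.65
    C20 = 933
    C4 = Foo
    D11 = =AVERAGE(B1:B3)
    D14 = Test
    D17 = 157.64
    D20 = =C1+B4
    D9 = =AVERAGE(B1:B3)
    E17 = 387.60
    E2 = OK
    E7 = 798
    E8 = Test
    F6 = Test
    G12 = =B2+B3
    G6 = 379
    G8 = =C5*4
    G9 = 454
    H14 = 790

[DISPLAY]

   ┃          │Next:                  ┃     
   ┃          │  ▒                    ┃     
   ┃          │▒▒▒                    ┃     
   ┃          │                       ┃     
   ┃          │                       ┃     
   ┃          │                       ┃     
   ┗━━━━━━━━━━━━━━━━━━━━━━━━━━━━━━━━━━┛     
                    ┏━━━━━━━━━━━━━━━━━━━┓   
                    ┃ HexEditor         ┃   
                    ┠───────────────────┨   
┏━━━━━━━━━━━━━━━━━━━━━━━━━━━━━━━━━━━┓28 ┃   
┃ Spreadsheet                       ┃c5 ┃   
┠───────────────────────────────────┨81 ┃   
┃A1:                                ┃68 ┃   
┃       A       B       C       D   ┃14 ┃   
┃-----------------------------------┃1f ┃   
┃  1      [0]       0       0       ┃   ┃   
┃  2        0       0  155.65       ┃   ┃   
┃  3        0       0       0       ┃   ┃   
┗━━━━━━━━━━━━━━━━━━━━━━━━━━━━━━━━━━━┛   ┃   
                    ┗━━━━━━━━━━━━━━━━━━━┛   
                                            
                                            
                                            


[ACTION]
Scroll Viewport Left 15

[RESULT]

               ┃          │Next:            
               ┃          │  ▒              
               ┃          │▒▒▒              
               ┃          │                 
               ┃          │                 
               ┃          │                 
               ┗━━━━━━━━━━━━━━━━━━━━━━━━━━━━
                                ┏━━━━━━━━━━━
                                ┃ HexEditor 
                                ┠───────────
            ┏━━━━━━━━━━━━━━━━━━━━━━━━━━━━━━━
            ┃ Spreadsheet                   
            ┠───────────────────────────────
            ┃A1:                            
            ┃       A       B       C       
            ┃-------------------------------
            ┃  1      [0]       0       0   
            ┃  2        0       0  155.65   
            ┃  3        0       0       0   
            ┗━━━━━━━━━━━━━━━━━━━━━━━━━━━━━━━
                                ┗━━━━━━━━━━━
                                            
                                            
                                            


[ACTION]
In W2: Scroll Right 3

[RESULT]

               ┃          │Next:            
               ┃          │  ▒              
               ┃          │▒▒▒              
               ┃          │                 
               ┃          │                 
               ┃          │                 
               ┗━━━━━━━━━━━━━━━━━━━━━━━━━━━━
                                ┏━━━━━━━━━━━
                                ┃ HexEditor 
                                ┠───────────
            ┏━━━━━━━━━━━━━━━━━━━━━━━━━━━━━━━
            ┃ Spreadsheet                   
            ┠───────────────────────────────
            ┃A1:                            
            ┃       D       E       F       
            ┃-------------------------------
            ┃  1        0       0       0   
            ┃  2        0OK             0   
            ┃  3        0       0       0   
            ┗━━━━━━━━━━━━━━━━━━━━━━━━━━━━━━━
                                ┗━━━━━━━━━━━
                                            
                                            
                                            


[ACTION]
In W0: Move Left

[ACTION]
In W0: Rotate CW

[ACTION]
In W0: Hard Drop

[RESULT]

               ┃          │Next:            
               ┃          │▓▓               
               ┃          │ ▓▓              
               ┃          │                 
               ┃   ▓▓     │                 
               ┃   ▓▓     │                 
               ┗━━━━━━━━━━━━━━━━━━━━━━━━━━━━
                                ┏━━━━━━━━━━━
                                ┃ HexEditor 
                                ┠───────────
            ┏━━━━━━━━━━━━━━━━━━━━━━━━━━━━━━━
            ┃ Spreadsheet                   
            ┠───────────────────────────────
            ┃A1:                            
            ┃       D       E       F       
            ┃-------------------------------
            ┃  1        0       0       0   
            ┃  2        0OK             0   
            ┃  3        0       0       0   
            ┗━━━━━━━━━━━━━━━━━━━━━━━━━━━━━━━
                                ┗━━━━━━━━━━━
                                            
                                            
                                            


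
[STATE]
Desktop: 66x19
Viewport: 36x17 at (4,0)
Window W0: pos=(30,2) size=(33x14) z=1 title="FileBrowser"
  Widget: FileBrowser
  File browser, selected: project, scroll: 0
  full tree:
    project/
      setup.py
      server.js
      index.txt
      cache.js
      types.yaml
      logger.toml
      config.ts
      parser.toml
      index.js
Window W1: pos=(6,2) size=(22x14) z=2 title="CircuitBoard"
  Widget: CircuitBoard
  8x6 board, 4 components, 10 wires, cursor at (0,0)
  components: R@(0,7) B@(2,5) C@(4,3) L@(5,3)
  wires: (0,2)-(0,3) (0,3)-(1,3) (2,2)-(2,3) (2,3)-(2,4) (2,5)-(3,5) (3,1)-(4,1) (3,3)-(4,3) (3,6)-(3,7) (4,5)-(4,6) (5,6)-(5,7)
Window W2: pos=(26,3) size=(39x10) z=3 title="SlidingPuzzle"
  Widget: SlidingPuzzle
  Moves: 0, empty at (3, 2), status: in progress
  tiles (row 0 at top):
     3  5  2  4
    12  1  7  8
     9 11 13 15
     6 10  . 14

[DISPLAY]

                                    
                                    
  ┏━━━━━━━━━━━━━━━━━━━━┓  ┏━━━━━━━━━
  ┃ CircuitBoard      ┏━━━━━━━━━━━━━
  ┠───────────────────┃ SlidingPuzzl
  ┃   0 1 2 3 4 5 6 7 ┠─────────────
  ┃0  [.]      · ─ ·  ┃┌────┬────┬──
  ┃                │  ┃│  3 │  5 │  
  ┃1               ·  ┃├────┼────┼──
  ┃                   ┃│ 12 │  1 │  
  ┃2           · ─ · ─┃├────┼────┼──
  ┃                   ┃│  9 │ 11 │ 1
  ┃3       ·       ·  ┗━━━━━━━━━━━━━
  ┃        │       │   ┃  ┃    parse
  ┃4       ·       C   ┃  ┃    index
  ┗━━━━━━━━━━━━━━━━━━━━┛  ┗━━━━━━━━━
                                    


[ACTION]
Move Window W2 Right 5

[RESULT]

                                    
                                    
  ┏━━━━━━━━━━━━━━━━━━━━┓  ┏━━━━━━━━━
  ┃ CircuitBoard       ┏━━━━━━━━━━━━
  ┠────────────────────┃ SlidingPuzz
  ┃   0 1 2 3 4 5 6 7  ┠────────────
  ┃0  [.]      · ─ ·   ┃┌────┬────┬─
  ┃                │   ┃│  3 │  5 │ 
  ┃1               ·   ┃├────┼────┼─
  ┃                    ┃│ 12 │  1 │ 
  ┃2           · ─ · ─ ┃├────┼────┼─
  ┃                    ┃│  9 │ 11 │ 
  ┃3       ·       ·   ┗━━━━━━━━━━━━
  ┃        │       │   ┃  ┃    parse
  ┃4       ·       C   ┃  ┃    index
  ┗━━━━━━━━━━━━━━━━━━━━┛  ┗━━━━━━━━━
                                    


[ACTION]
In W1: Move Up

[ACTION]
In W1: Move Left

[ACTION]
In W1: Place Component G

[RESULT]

                                    
                                    
  ┏━━━━━━━━━━━━━━━━━━━━┓  ┏━━━━━━━━━
  ┃ CircuitBoard       ┏━━━━━━━━━━━━
  ┠────────────────────┃ SlidingPuzz
  ┃   0 1 2 3 4 5 6 7  ┠────────────
  ┃0  [G]      · ─ ·   ┃┌────┬────┬─
  ┃                │   ┃│  3 │  5 │ 
  ┃1               ·   ┃├────┼────┼─
  ┃                    ┃│ 12 │  1 │ 
  ┃2           · ─ · ─ ┃├────┼────┼─
  ┃                    ┃│  9 │ 11 │ 
  ┃3       ·       ·   ┗━━━━━━━━━━━━
  ┃        │       │   ┃  ┃    parse
  ┃4       ·       C   ┃  ┃    index
  ┗━━━━━━━━━━━━━━━━━━━━┛  ┗━━━━━━━━━
                                    


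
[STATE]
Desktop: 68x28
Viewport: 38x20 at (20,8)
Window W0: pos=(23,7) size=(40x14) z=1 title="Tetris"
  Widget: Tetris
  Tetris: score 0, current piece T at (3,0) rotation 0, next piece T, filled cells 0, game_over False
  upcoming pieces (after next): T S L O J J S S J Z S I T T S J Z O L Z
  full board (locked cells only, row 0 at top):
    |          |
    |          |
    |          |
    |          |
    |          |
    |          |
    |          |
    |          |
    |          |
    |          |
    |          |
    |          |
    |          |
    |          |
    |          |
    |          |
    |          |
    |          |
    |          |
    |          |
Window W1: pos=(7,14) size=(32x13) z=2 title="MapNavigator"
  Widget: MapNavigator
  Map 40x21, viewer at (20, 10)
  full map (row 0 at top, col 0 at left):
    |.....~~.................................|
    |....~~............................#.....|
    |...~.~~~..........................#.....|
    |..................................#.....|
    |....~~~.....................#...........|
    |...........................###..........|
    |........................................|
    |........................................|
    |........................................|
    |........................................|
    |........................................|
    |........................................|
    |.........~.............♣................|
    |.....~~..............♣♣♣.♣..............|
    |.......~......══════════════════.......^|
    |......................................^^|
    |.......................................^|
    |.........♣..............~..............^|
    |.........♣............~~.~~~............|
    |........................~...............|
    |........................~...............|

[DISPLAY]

   ┃ Tetris                           
   ┠──────────────────────────────────
   ┃          │Next:                  
   ┃          │ ▒                     
   ┃          │▒▒▒                    
   ┃          │                       
━━━━━━━━━━━━━━━━━━┓                   
r                 ┃                   
──────────────────┨e:                 
..................┃                   
..................┃                   
..................┃                   
..................┃━━━━━━━━━━━━━━━━━━━
...@..............┃                   
..................┃                   
......♣...........┃                   
....♣♣♣.♣.........┃                   
═══════════════...┃                   
━━━━━━━━━━━━━━━━━━┛                   
                                      


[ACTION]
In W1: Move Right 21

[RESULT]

   ┃ Tetris                           
   ┠──────────────────────────────────
   ┃          │Next:                  
   ┃          │ ▒                     
   ┃          │▒▒▒                    
   ┃          │                       
━━━━━━━━━━━━━━━━━━┓                   
r                 ┃                   
──────────────────┨e:                 
....              ┃                   
....              ┃                   
....              ┃                   
....              ┃━━━━━━━━━━━━━━━━━━━
...@              ┃                   
....              ┃                   
....              ┃                   
....              ┃                   
...^              ┃                   
━━━━━━━━━━━━━━━━━━┛                   
                                      


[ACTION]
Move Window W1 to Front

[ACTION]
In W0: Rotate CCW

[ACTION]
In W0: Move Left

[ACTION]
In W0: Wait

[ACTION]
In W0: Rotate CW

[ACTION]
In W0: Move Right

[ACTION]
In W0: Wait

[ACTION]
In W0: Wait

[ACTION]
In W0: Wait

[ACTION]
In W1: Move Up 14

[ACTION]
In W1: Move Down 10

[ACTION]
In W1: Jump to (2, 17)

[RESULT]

   ┃ Tetris                           
   ┠──────────────────────────────────
   ┃          │Next:                  
   ┃          │ ▒                     
   ┃          │▒▒▒                    
   ┃          │                       
━━━━━━━━━━━━━━━━━━┓                   
r                 ┃                   
──────────────────┨e:                 
 .....~~..........┃                   
 .......~......═══┃                   
 .................┃                   
 .................┃━━━━━━━━━━━━━━━━━━━
 ..@......♣.......┃                   
 .........♣.......┃                   
 .................┃                   
 .................┃                   
                  ┃                   
━━━━━━━━━━━━━━━━━━┛                   
                                      
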